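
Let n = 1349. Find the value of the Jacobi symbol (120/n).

1

Pull out 2^3: since 1349 ≡ 5 (mod 8), (2/1349) = -1, so (2/1349)^3 = -1.
Reciprocity: 15 ≡ 3 and 1349 ≡ 1 (mod 4), so (15/1349) = +(1349/15).
Reduce top mod 15: now compute (14/15).
Pull out 2: since 15 ≡ 7 (mod 8), (2/15) = +1.
Reciprocity: 7 ≡ 3 and 15 ≡ 3 (mod 4), so (7/15) = −(15/7).
Reduce top mod 7: now compute (1/7).
Reached (1/7) = 1. Collecting the sign flips along the way, the symbol is +1.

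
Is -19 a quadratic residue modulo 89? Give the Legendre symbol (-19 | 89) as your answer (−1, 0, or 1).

-1

First reduce: -19 ≡ 70 (mod 89).
Pull out 2: since 89 ≡ 1 (mod 8), (2/89) = +1.
Reciprocity: 35 ≡ 3 and 89 ≡ 1 (mod 4), so (35/89) = +(89/35).
Reduce top mod 35: now compute (19/35).
Reciprocity: 19 ≡ 3 and 35 ≡ 3 (mod 4), so (19/35) = −(35/19).
Reduce top mod 19: now compute (16/19).
Pull out 2^4: since 19 ≡ 3 (mod 8), (2/19) = -1, so (2/19)^4 = +1.
Reached (1/19) = 1. Collecting the sign flips along the way, the symbol is -1.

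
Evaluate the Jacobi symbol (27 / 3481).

1

Reciprocity: 27 ≡ 3 and 3481 ≡ 1 (mod 4), so (27/3481) = +(3481/27).
Reduce top mod 27: now compute (25/27).
Reciprocity: 25 ≡ 1 and 27 ≡ 3 (mod 4), so (25/27) = +(27/25).
Reduce top mod 25: now compute (2/25).
Pull out 2: since 25 ≡ 1 (mod 8), (2/25) = +1.
Reached (1/25) = 1. Collecting the sign flips along the way, the symbol is +1.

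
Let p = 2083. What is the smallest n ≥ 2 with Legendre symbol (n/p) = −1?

2

(2/2083) = −1, so 2 is the smallest positive non-residue mod 2083.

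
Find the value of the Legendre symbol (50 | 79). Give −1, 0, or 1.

1

Euler's criterion: (50/79) ≡ 50^39 (mod 79).
50^2 ≡ 51 (mod 79)
50^4 ≡ 73 (mod 79)
50^8 ≡ 36 (mod 79)
50^16 ≡ 32 (mod 79)
50^32 ≡ 76 (mod 79)
50^39 = 50^(32+4+2+1) ≡ 1 (mod 79).
Result is 1, so (50/79) = 1.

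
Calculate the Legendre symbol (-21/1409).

-1

First reduce: -21 ≡ 1388 (mod 1409).
Pull out 2^2: since 1409 ≡ 1 (mod 8), (2/1409) = +1, so (2/1409)^2 = +1.
Reciprocity: 347 ≡ 3 and 1409 ≡ 1 (mod 4), so (347/1409) = +(1409/347).
Reduce top mod 347: now compute (21/347).
Reciprocity: 21 ≡ 1 and 347 ≡ 3 (mod 4), so (21/347) = +(347/21).
Reduce top mod 21: now compute (11/21).
Reciprocity: 11 ≡ 3 and 21 ≡ 1 (mod 4), so (11/21) = +(21/11).
Reduce top mod 11: now compute (10/11).
Pull out 2: since 11 ≡ 3 (mod 8), (2/11) = -1.
Reciprocity: 5 ≡ 1 and 11 ≡ 3 (mod 4), so (5/11) = +(11/5).
Reduce top mod 5: now compute (1/5).
Reached (1/5) = 1. Collecting the sign flips along the way, the symbol is -1.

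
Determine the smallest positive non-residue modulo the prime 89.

3

(2/89) = +1, so 2 is a residue.
(3/89) = −1, so 3 is the smallest positive non-residue mod 89.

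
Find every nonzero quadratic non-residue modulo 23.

Square k = 1,…,11 (k and 23−k give the same square):
1²=1, 2²=4, 3²=9, 4²=16, 5²≡2, 6²≡13, 7²≡3, 8²≡18, 9²≡12, 10²≡8, 11²≡6 (mod 23).
The residues are {1, 2, 3, 4, 6, 8, 9, 12, 13, 16, 18}; the non-residues are the remaining 11 nonzero classes.

5, 7, 10, 11, 14, 15, 17, 19, 20, 21, 22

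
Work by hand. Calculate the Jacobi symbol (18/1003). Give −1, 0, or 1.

Pull out 2: since 1003 ≡ 3 (mod 8), (2/1003) = -1.
Reciprocity: 9 ≡ 1 and 1003 ≡ 3 (mod 4), so (9/1003) = +(1003/9).
Reduce top mod 9: now compute (4/9).
Pull out 2^2: since 9 ≡ 1 (mod 8), (2/9) = +1, so (2/9)^2 = +1.
Reached (1/9) = 1. Collecting the sign flips along the way, the symbol is -1.

-1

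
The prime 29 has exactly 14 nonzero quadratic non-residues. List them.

2,3,8,10,11,12,14,15,17,18,19,21,26,27

Square k = 1,…,14 (k and 29−k give the same square):
1²=1, 2²=4, 3²=9, 4²=16, 5²=25, 6²≡7, 7²≡20, 8²≡6, 9²≡23, 10²≡13, 11²≡5, 12²≡28, 13²≡24, 14²≡22 (mod 29).
The residues are {1, 4, 5, 6, 7, 9, 13, 16, 20, 22, 23, 24, 25, 28}; the non-residues are the remaining 14 nonzero classes.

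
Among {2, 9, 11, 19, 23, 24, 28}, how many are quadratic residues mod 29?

4

(2/29) = -1 → non-residue.
(9/29) = +1 → QR.
(11/29) = -1 → non-residue.
(19/29) = -1 → non-residue.
(23/29) = +1 → QR.
(24/29) = +1 → QR.
(28/29) = +1 → QR.
Total quadratic residues among the 7: 4.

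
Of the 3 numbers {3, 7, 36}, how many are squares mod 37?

(3/37) = +1 → QR.
(7/37) = +1 → QR.
(36/37) = +1 → QR.
Total quadratic residues among the 3: 3.

3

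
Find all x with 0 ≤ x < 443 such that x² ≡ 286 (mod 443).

27, 416

Since 443 ≡ 3 (mod 4), a square root of 286 is 286^((443+1)/4) = 286^111 mod 443.
Repeated squaring: 286^2≡284, 286^4≡30, 286^8≡14, 286^16≡196, 286^32≡318, 286^64≡120 (mod 443).
286^111 = 286^(64+32+8+4+2+1) ≡ 27 (mod 443).
Check: 27² = 729 ≡ 286 (mod 443). The two roots are 27 and 416.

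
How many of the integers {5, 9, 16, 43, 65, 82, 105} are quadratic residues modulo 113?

4

(5/113) = -1 → non-residue.
(9/113) = +1 → QR.
(16/113) = +1 → QR.
(43/113) = -1 → non-residue.
(65/113) = -1 → non-residue.
(82/113) = +1 → QR.
(105/113) = +1 → QR.
Total quadratic residues among the 7: 4.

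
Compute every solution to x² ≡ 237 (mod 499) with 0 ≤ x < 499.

Since 499 ≡ 3 (mod 4), a square root of 237 is 237^((499+1)/4) = 237^125 mod 499.
Repeated squaring: 237^2≡281, 237^4≡119, 237^8≡189, 237^16≡292, 237^32≡434, 237^64≡233 (mod 499).
237^125 = 237^(64+32+16+8+4+1) ≡ 82 (mod 499).
Check: 82² = 6724 ≡ 237 (mod 499). The two roots are 82 and 417.

82, 417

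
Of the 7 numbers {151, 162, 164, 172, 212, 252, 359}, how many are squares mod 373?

(151/373) = -1 → non-residue.
(162/373) = -1 → non-residue.
(164/373) = +1 → QR.
(172/373) = -1 → non-residue.
(212/373) = -1 → non-residue.
(252/373) = +1 → QR.
(359/373) = -1 → non-residue.
Total quadratic residues among the 7: 2.

2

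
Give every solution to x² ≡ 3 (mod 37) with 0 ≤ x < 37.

37 ≡ 1 (mod 4), so we find a root by search.
Trying successive values, 15² = 225 ≡ 3 (mod 37). The other root is 37 − 15 = 22.

15, 22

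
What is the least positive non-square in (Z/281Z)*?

3

(2/281) = +1, so 2 is a residue.
(3/281) = −1, so 3 is the smallest positive non-residue mod 281.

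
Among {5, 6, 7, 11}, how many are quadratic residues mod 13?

0

(5/13) = -1 → non-residue.
(6/13) = -1 → non-residue.
(7/13) = -1 → non-residue.
(11/13) = -1 → non-residue.
Total quadratic residues among the 4: 0.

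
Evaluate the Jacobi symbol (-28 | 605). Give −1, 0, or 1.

-1

First reduce: -28 ≡ 577 (mod 605).
Reciprocity: 577 ≡ 1 and 605 ≡ 1 (mod 4), so (577/605) = +(605/577).
Reduce top mod 577: now compute (28/577).
Pull out 2^2: since 577 ≡ 1 (mod 8), (2/577) = +1, so (2/577)^2 = +1.
Reciprocity: 7 ≡ 3 and 577 ≡ 1 (mod 4), so (7/577) = +(577/7).
Reduce top mod 7: now compute (3/7).
Reciprocity: 3 ≡ 3 and 7 ≡ 3 (mod 4), so (3/7) = −(7/3).
Reduce top mod 3: now compute (1/3).
Reached (1/3) = 1. Collecting the sign flips along the way, the symbol is -1.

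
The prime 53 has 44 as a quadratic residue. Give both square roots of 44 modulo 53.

16, 37

53 ≡ 1 (mod 4), so we find a root by search.
Trying successive values, 16² = 256 ≡ 44 (mod 53). The other root is 53 − 16 = 37.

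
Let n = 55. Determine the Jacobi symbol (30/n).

0

Pull out 2: since 55 ≡ 7 (mod 8), (2/55) = +1.
Reciprocity: 15 ≡ 3 and 55 ≡ 3 (mod 4), so (15/55) = −(55/15).
Reduce top mod 15: now compute (10/15).
Pull out 2: since 15 ≡ 7 (mod 8), (2/15) = +1.
Reciprocity: 5 ≡ 1 and 15 ≡ 3 (mod 4), so (5/15) = +(15/5).
Reduce top mod 5: now compute (0/5).
Top reduces to 0: gcd > 1, so the symbol is 0.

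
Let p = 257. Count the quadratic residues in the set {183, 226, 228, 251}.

(183/257) = -1 → non-residue.
(226/257) = +1 → QR.
(228/257) = +1 → QR.
(251/257) = -1 → non-residue.
Total quadratic residues among the 4: 2.

2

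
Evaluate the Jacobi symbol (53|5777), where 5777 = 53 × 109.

0

Reciprocity: 53 ≡ 1 and 5777 ≡ 1 (mod 4), so (53/5777) = +(5777/53).
Reduce top mod 53: now compute (0/53).
Top reduces to 0: gcd > 1, so the symbol is 0.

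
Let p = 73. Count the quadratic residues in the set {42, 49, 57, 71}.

3

(42/73) = -1 → non-residue.
(49/73) = +1 → QR.
(57/73) = +1 → QR.
(71/73) = +1 → QR.
Total quadratic residues among the 4: 3.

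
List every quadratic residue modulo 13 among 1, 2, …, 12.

Square k = 1,…,6 (k and 13−k give the same square):
1²=1, 2²=4, 3²=9, 4²≡3, 5²≡12, 6²≡10 (mod 13).
So the quadratic residues mod 13 are {1, 3, 4, 9, 10, 12}.

1,3,4,9,10,12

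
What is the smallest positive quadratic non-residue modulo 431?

7

(2/431) = +1, so 2 is a residue.
(3/431) = +1, so 3 is a residue.
(4/431) = +1, so 4 is a residue.
(5/431) = +1, so 5 is a residue.
(6/431) = +1, so 6 is a residue.
(7/431) = −1, so 7 is the smallest positive non-residue mod 431.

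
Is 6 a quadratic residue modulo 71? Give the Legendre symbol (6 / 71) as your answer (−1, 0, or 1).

Pull out 2: since 71 ≡ 7 (mod 8), (2/71) = +1.
Reciprocity: 3 ≡ 3 and 71 ≡ 3 (mod 4), so (3/71) = −(71/3).
Reduce top mod 3: now compute (2/3).
Pull out 2: since 3 ≡ 3 (mod 8), (2/3) = -1.
Reached (1/3) = 1. Collecting the sign flips along the way, the symbol is +1.

1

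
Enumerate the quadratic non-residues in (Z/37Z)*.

Square k = 1,…,18 (k and 37−k give the same square):
1²=1, 2²=4, 3²=9, 4²=16, 5²=25, 6²=36, 7²≡12, 8²≡27, 9²≡7, 10²≡26, 11²≡10, 12²≡33, 13²≡21, 14²≡11, 15²≡3, 16²≡34, 17²≡30, 18²≡28 (mod 37).
The residues are {1, 3, 4, 7, 9, 10, 11, 12, 16, 21, 25, 26, 27, 28, 30, 33, 34, 36}; the non-residues are the remaining 18 nonzero classes.

2 5 6 8 13 14 15 17 18 19 20 22 23 24 29 31 32 35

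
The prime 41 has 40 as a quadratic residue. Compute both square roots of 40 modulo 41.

9, 32

41 ≡ 1 (mod 4), so we find a root by search.
Trying successive values, 9² = 81 ≡ 40 (mod 41). The other root is 41 − 9 = 32.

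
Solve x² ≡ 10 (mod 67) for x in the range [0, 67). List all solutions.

Since 67 ≡ 3 (mod 4), a square root of 10 is 10^((67+1)/4) = 10^17 mod 67.
Repeated squaring: 10^2≡33, 10^4≡17, 10^8≡21, 10^16≡39 (mod 67).
10^17 = 10^(16+1) ≡ 55 (mod 67).
Check: 55² = 3025 ≡ 10 (mod 67). The two roots are 12 and 55.

12, 55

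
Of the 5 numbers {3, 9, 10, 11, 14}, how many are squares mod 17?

1

(3/17) = -1 → non-residue.
(9/17) = +1 → QR.
(10/17) = -1 → non-residue.
(11/17) = -1 → non-residue.
(14/17) = -1 → non-residue.
Total quadratic residues among the 5: 1.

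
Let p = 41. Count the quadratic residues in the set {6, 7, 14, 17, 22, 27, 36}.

1

(6/41) = -1 → non-residue.
(7/41) = -1 → non-residue.
(14/41) = -1 → non-residue.
(17/41) = -1 → non-residue.
(22/41) = -1 → non-residue.
(27/41) = -1 → non-residue.
(36/41) = +1 → QR.
Total quadratic residues among the 7: 1.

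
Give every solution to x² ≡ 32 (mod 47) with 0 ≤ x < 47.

19, 28

Since 47 ≡ 3 (mod 4), a square root of 32 is 32^((47+1)/4) = 32^12 mod 47.
Repeated squaring: 32^2≡37, 32^4≡6, 32^8≡36 (mod 47).
32^12 = 32^(8+4) ≡ 28 (mod 47).
Check: 28² = 784 ≡ 32 (mod 47). The two roots are 19 and 28.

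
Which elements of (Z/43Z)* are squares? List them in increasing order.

1 4 6 9 10 11 13 14 15 16 17 21 23 24 25 31 35 36 38 40 41

Square k = 1,…,21 (k and 43−k give the same square):
1²=1, 2²=4, 3²=9, 4²=16, 5²=25, 6²=36, 7²≡6, 8²≡21, 9²≡38, 10²≡14, 11²≡35, 12²≡15, 13²≡40, 14²≡24, 15²≡10, 16²≡41, 17²≡31, 18²≡23, 19²≡17, 20²≡13, 21²≡11 (mod 43).
So the quadratic residues mod 43 are {1, 4, 6, 9, 10, 11, 13, 14, 15, 16, 17, 21, 23, 24, 25, 31, 35, 36, 38, 40, 41}.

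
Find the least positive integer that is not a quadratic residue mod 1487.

5

(2/1487) = +1, so 2 is a residue.
(3/1487) = +1, so 3 is a residue.
(4/1487) = +1, so 4 is a residue.
(5/1487) = −1, so 5 is the smallest positive non-residue mod 1487.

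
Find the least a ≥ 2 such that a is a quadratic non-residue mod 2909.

(2/2909) = −1, so 2 is the smallest positive non-residue mod 2909.

2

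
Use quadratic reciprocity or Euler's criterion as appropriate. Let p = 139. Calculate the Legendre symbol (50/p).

-1

Pull out 2: since 139 ≡ 3 (mod 8), (2/139) = -1.
Reciprocity: 25 ≡ 1 and 139 ≡ 3 (mod 4), so (25/139) = +(139/25).
Reduce top mod 25: now compute (14/25).
Pull out 2: since 25 ≡ 1 (mod 8), (2/25) = +1.
Reciprocity: 7 ≡ 3 and 25 ≡ 1 (mod 4), so (7/25) = +(25/7).
Reduce top mod 7: now compute (4/7).
Pull out 2^2: since 7 ≡ 7 (mod 8), (2/7) = +1, so (2/7)^2 = +1.
Reached (1/7) = 1. Collecting the sign flips along the way, the symbol is -1.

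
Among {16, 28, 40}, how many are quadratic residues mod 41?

(16/41) = +1 → QR.
(28/41) = -1 → non-residue.
(40/41) = +1 → QR.
Total quadratic residues among the 3: 2.

2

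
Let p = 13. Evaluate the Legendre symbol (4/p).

1

Pull out 2^2: since 13 ≡ 5 (mod 8), (2/13) = -1, so (2/13)^2 = +1.
Reached (1/13) = 1. Collecting the sign flips along the way, the symbol is +1.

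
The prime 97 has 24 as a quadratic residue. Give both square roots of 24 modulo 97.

97 ≡ 1 (mod 4), so we find a root by search.
Trying successive values, 11² = 121 ≡ 24 (mod 97). The other root is 97 − 11 = 86.

11, 86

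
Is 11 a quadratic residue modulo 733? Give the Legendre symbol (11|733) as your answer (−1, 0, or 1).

-1

Reciprocity: 11 ≡ 3 and 733 ≡ 1 (mod 4), so (11/733) = +(733/11).
Reduce top mod 11: now compute (7/11).
Reciprocity: 7 ≡ 3 and 11 ≡ 3 (mod 4), so (7/11) = −(11/7).
Reduce top mod 7: now compute (4/7).
Pull out 2^2: since 7 ≡ 7 (mod 8), (2/7) = +1, so (2/7)^2 = +1.
Reached (1/7) = 1. Collecting the sign flips along the way, the symbol is -1.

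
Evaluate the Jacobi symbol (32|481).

Pull out 2^5: since 481 ≡ 1 (mod 8), (2/481) = +1, so (2/481)^5 = +1.
Reached (1/481) = 1. Collecting the sign flips along the way, the symbol is +1.

1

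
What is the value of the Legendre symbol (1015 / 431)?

-1

First reduce: 1015 ≡ 153 (mod 431).
Reciprocity: 153 ≡ 1 and 431 ≡ 3 (mod 4), so (153/431) = +(431/153).
Reduce top mod 153: now compute (125/153).
Reciprocity: 125 ≡ 1 and 153 ≡ 1 (mod 4), so (125/153) = +(153/125).
Reduce top mod 125: now compute (28/125).
Pull out 2^2: since 125 ≡ 5 (mod 8), (2/125) = -1, so (2/125)^2 = +1.
Reciprocity: 7 ≡ 3 and 125 ≡ 1 (mod 4), so (7/125) = +(125/7).
Reduce top mod 7: now compute (6/7).
Pull out 2: since 7 ≡ 7 (mod 8), (2/7) = +1.
Reciprocity: 3 ≡ 3 and 7 ≡ 3 (mod 4), so (3/7) = −(7/3).
Reduce top mod 3: now compute (1/3).
Reached (1/3) = 1. Collecting the sign flips along the way, the symbol is -1.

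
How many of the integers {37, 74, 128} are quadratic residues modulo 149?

1

(37/149) = +1 → QR.
(74/149) = -1 → non-residue.
(128/149) = -1 → non-residue.
Total quadratic residues among the 3: 1.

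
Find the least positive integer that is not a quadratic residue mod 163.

2

(2/163) = −1, so 2 is the smallest positive non-residue mod 163.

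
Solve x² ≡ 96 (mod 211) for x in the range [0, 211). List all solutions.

27, 184

Since 211 ≡ 3 (mod 4), a square root of 96 is 96^((211+1)/4) = 96^53 mod 211.
Repeated squaring: 96^2≡143, 96^4≡193, 96^8≡113, 96^16≡109, 96^32≡65 (mod 211).
96^53 = 96^(32+16+4+1) ≡ 184 (mod 211).
Check: 184² = 33856 ≡ 96 (mod 211). The two roots are 27 and 184.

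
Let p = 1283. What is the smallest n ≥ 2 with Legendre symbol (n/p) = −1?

2

(2/1283) = −1, so 2 is the smallest positive non-residue mod 1283.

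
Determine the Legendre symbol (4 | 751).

Pull out 2^2: since 751 ≡ 7 (mod 8), (2/751) = +1, so (2/751)^2 = +1.
Reached (1/751) = 1. Collecting the sign flips along the way, the symbol is +1.

1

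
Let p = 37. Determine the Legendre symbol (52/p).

-1

Euler's criterion: (52/37) ≡ 15^18 (mod 37).
15^2 ≡ 3 (mod 37)
15^4 ≡ 9 (mod 37)
15^8 ≡ 7 (mod 37)
15^16 ≡ 12 (mod 37)
15^18 = 15^(16+2) ≡ 36 (mod 37).
Result is 36 ≡ −1, so (52/37) = −1.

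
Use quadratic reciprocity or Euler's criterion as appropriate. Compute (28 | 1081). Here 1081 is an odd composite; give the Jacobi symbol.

Pull out 2^2: since 1081 ≡ 1 (mod 8), (2/1081) = +1, so (2/1081)^2 = +1.
Reciprocity: 7 ≡ 3 and 1081 ≡ 1 (mod 4), so (7/1081) = +(1081/7).
Reduce top mod 7: now compute (3/7).
Reciprocity: 3 ≡ 3 and 7 ≡ 3 (mod 4), so (3/7) = −(7/3).
Reduce top mod 3: now compute (1/3).
Reached (1/3) = 1. Collecting the sign flips along the way, the symbol is -1.

-1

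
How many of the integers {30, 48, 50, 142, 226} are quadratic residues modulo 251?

(30/251) = -1 → non-residue.
(48/251) = +1 → QR.
(50/251) = -1 → non-residue.
(142/251) = +1 → QR.
(226/251) = -1 → non-residue.
Total quadratic residues among the 5: 2.

2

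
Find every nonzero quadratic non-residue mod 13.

2,5,6,7,8,11

Square k = 1,…,6 (k and 13−k give the same square):
1²=1, 2²=4, 3²=9, 4²≡3, 5²≡12, 6²≡10 (mod 13).
The residues are {1, 3, 4, 9, 10, 12}; the non-residues are the remaining 6 nonzero classes.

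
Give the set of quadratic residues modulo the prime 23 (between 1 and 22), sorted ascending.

Square k = 1,…,11 (k and 23−k give the same square):
1²=1, 2²=4, 3²=9, 4²=16, 5²≡2, 6²≡13, 7²≡3, 8²≡18, 9²≡12, 10²≡8, 11²≡6 (mod 23).
So the quadratic residues mod 23 are {1, 2, 3, 4, 6, 8, 9, 12, 13, 16, 18}.

1,2,3,4,6,8,9,12,13,16,18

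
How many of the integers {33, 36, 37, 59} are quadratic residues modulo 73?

(33/73) = -1 → non-residue.
(36/73) = +1 → QR.
(37/73) = +1 → QR.
(59/73) = -1 → non-residue.
Total quadratic residues among the 4: 2.

2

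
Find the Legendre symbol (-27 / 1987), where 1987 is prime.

1

First reduce: -27 ≡ 1960 (mod 1987).
Pull out 2^3: since 1987 ≡ 3 (mod 8), (2/1987) = -1, so (2/1987)^3 = -1.
Reciprocity: 245 ≡ 1 and 1987 ≡ 3 (mod 4), so (245/1987) = +(1987/245).
Reduce top mod 245: now compute (27/245).
Reciprocity: 27 ≡ 3 and 245 ≡ 1 (mod 4), so (27/245) = +(245/27).
Reduce top mod 27: now compute (2/27).
Pull out 2: since 27 ≡ 3 (mod 8), (2/27) = -1.
Reached (1/27) = 1. Collecting the sign flips along the way, the symbol is +1.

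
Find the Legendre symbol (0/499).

Top reduces to 0: gcd > 1, so the symbol is 0.

0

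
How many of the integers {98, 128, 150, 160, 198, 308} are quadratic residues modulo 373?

(98/373) = -1 → non-residue.
(128/373) = -1 → non-residue.
(150/373) = -1 → non-residue.
(160/373) = +1 → QR.
(198/373) = +1 → QR.
(308/373) = -1 → non-residue.
Total quadratic residues among the 6: 2.

2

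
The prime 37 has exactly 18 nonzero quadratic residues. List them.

Square k = 1,…,18 (k and 37−k give the same square):
1²=1, 2²=4, 3²=9, 4²=16, 5²=25, 6²=36, 7²≡12, 8²≡27, 9²≡7, 10²≡26, 11²≡10, 12²≡33, 13²≡21, 14²≡11, 15²≡3, 16²≡34, 17²≡30, 18²≡28 (mod 37).
So the quadratic residues mod 37 are {1, 3, 4, 7, 9, 10, 11, 12, 16, 21, 25, 26, 27, 28, 30, 33, 34, 36}.

1,3,4,7,9,10,11,12,16,21,25,26,27,28,30,33,34,36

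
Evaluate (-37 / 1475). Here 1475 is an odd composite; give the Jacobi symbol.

1

First reduce: -37 ≡ 1438 (mod 1475).
Pull out 2: since 1475 ≡ 3 (mod 8), (2/1475) = -1.
Reciprocity: 719 ≡ 3 and 1475 ≡ 3 (mod 4), so (719/1475) = −(1475/719).
Reduce top mod 719: now compute (37/719).
Reciprocity: 37 ≡ 1 and 719 ≡ 3 (mod 4), so (37/719) = +(719/37).
Reduce top mod 37: now compute (16/37).
Pull out 2^4: since 37 ≡ 5 (mod 8), (2/37) = -1, so (2/37)^4 = +1.
Reached (1/37) = 1. Collecting the sign flips along the way, the symbol is +1.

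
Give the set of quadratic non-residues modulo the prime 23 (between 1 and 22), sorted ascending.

Square k = 1,…,11 (k and 23−k give the same square):
1²=1, 2²=4, 3²=9, 4²=16, 5²≡2, 6²≡13, 7²≡3, 8²≡18, 9²≡12, 10²≡8, 11²≡6 (mod 23).
The residues are {1, 2, 3, 4, 6, 8, 9, 12, 13, 16, 18}; the non-residues are the remaining 11 nonzero classes.

5,7,10,11,14,15,17,19,20,21,22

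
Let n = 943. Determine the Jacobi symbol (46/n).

0

Pull out 2: since 943 ≡ 7 (mod 8), (2/943) = +1.
Reciprocity: 23 ≡ 3 and 943 ≡ 3 (mod 4), so (23/943) = −(943/23).
Reduce top mod 23: now compute (0/23).
Top reduces to 0: gcd > 1, so the symbol is 0.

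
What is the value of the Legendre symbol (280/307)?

1

Euler's criterion: (280/307) ≡ 280^153 (mod 307).
280^2 ≡ 115 (mod 307)
280^4 ≡ 24 (mod 307)
280^8 ≡ 269 (mod 307)
280^16 ≡ 216 (mod 307)
280^32 ≡ 299 (mod 307)
280^64 ≡ 64 (mod 307)
280^128 ≡ 105 (mod 307)
280^153 = 280^(128+16+8+1) ≡ 1 (mod 307).
Result is 1, so (280/307) = 1.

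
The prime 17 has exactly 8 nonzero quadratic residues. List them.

1, 2, 4, 8, 9, 13, 15, 16

Square k = 1,…,8 (k and 17−k give the same square):
1²=1, 2²=4, 3²=9, 4²=16, 5²≡8, 6²≡2, 7²≡15, 8²≡13 (mod 17).
So the quadratic residues mod 17 are {1, 2, 4, 8, 9, 13, 15, 16}.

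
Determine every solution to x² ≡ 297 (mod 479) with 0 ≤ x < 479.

Since 479 ≡ 3 (mod 4), a square root of 297 is 297^((479+1)/4) = 297^120 mod 479.
Repeated squaring: 297^2≡73, 297^4≡60, 297^8≡247, 297^16≡176, 297^32≡320, 297^64≡373 (mod 479).
297^120 = 297^(64+32+16+8) ≡ 125 (mod 479).
Check: 125² = 15625 ≡ 297 (mod 479). The two roots are 125 and 354.

125, 354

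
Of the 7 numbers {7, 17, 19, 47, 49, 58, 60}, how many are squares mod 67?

5

(7/67) = -1 → non-residue.
(17/67) = +1 → QR.
(19/67) = +1 → QR.
(47/67) = +1 → QR.
(49/67) = +1 → QR.
(58/67) = -1 → non-residue.
(60/67) = +1 → QR.
Total quadratic residues among the 7: 5.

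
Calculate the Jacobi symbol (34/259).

-1

Pull out 2: since 259 ≡ 3 (mod 8), (2/259) = -1.
Reciprocity: 17 ≡ 1 and 259 ≡ 3 (mod 4), so (17/259) = +(259/17).
Reduce top mod 17: now compute (4/17).
Pull out 2^2: since 17 ≡ 1 (mod 8), (2/17) = +1, so (2/17)^2 = +1.
Reached (1/17) = 1. Collecting the sign flips along the way, the symbol is -1.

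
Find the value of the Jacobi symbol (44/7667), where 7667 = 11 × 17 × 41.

0

Pull out 2^2: since 7667 ≡ 3 (mod 8), (2/7667) = -1, so (2/7667)^2 = +1.
Reciprocity: 11 ≡ 3 and 7667 ≡ 3 (mod 4), so (11/7667) = −(7667/11).
Reduce top mod 11: now compute (0/11).
Top reduces to 0: gcd > 1, so the symbol is 0.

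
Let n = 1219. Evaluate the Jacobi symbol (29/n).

1

Reciprocity: 29 ≡ 1 and 1219 ≡ 3 (mod 4), so (29/1219) = +(1219/29).
Reduce top mod 29: now compute (1/29).
Reached (1/29) = 1. Collecting the sign flips along the way, the symbol is +1.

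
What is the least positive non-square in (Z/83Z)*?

(2/83) = −1, so 2 is the smallest positive non-residue mod 83.

2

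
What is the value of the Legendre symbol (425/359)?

First reduce: 425 ≡ 66 (mod 359).
Pull out 2: since 359 ≡ 7 (mod 8), (2/359) = +1.
Reciprocity: 33 ≡ 1 and 359 ≡ 3 (mod 4), so (33/359) = +(359/33).
Reduce top mod 33: now compute (29/33).
Reciprocity: 29 ≡ 1 and 33 ≡ 1 (mod 4), so (29/33) = +(33/29).
Reduce top mod 29: now compute (4/29).
Pull out 2^2: since 29 ≡ 5 (mod 8), (2/29) = -1, so (2/29)^2 = +1.
Reached (1/29) = 1. Collecting the sign flips along the way, the symbol is +1.

1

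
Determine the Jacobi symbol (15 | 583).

Reciprocity: 15 ≡ 3 and 583 ≡ 3 (mod 4), so (15/583) = −(583/15).
Reduce top mod 15: now compute (13/15).
Reciprocity: 13 ≡ 1 and 15 ≡ 3 (mod 4), so (13/15) = +(15/13).
Reduce top mod 13: now compute (2/13).
Pull out 2: since 13 ≡ 5 (mod 8), (2/13) = -1.
Reached (1/13) = 1. Collecting the sign flips along the way, the symbol is +1.

1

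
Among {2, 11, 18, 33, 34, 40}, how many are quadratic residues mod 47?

3

(2/47) = +1 → QR.
(11/47) = -1 → non-residue.
(18/47) = +1 → QR.
(33/47) = -1 → non-residue.
(34/47) = +1 → QR.
(40/47) = -1 → non-residue.
Total quadratic residues among the 6: 3.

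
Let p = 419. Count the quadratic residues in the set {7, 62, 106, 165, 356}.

(7/419) = +1 → QR.
(62/419) = +1 → QR.
(106/419) = +1 → QR.
(165/419) = -1 → non-residue.
(356/419) = -1 → non-residue.
Total quadratic residues among the 5: 3.

3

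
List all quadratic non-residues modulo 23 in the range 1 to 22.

Square k = 1,…,11 (k and 23−k give the same square):
1²=1, 2²=4, 3²=9, 4²=16, 5²≡2, 6²≡13, 7²≡3, 8²≡18, 9²≡12, 10²≡8, 11²≡6 (mod 23).
The residues are {1, 2, 3, 4, 6, 8, 9, 12, 13, 16, 18}; the non-residues are the remaining 11 nonzero classes.

5 7 10 11 14 15 17 19 20 21 22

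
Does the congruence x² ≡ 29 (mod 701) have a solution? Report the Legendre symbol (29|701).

Reciprocity: 29 ≡ 1 and 701 ≡ 1 (mod 4), so (29/701) = +(701/29).
Reduce top mod 29: now compute (5/29).
Reciprocity: 5 ≡ 1 and 29 ≡ 1 (mod 4), so (5/29) = +(29/5).
Reduce top mod 5: now compute (4/5).
Pull out 2^2: since 5 ≡ 5 (mod 8), (2/5) = -1, so (2/5)^2 = +1.
Reached (1/5) = 1. Collecting the sign flips along the way, the symbol is +1.

1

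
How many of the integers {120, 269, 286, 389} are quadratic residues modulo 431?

(120/431) = +1 → QR.
(269/431) = -1 → non-residue.
(286/431) = -1 → non-residue.
(389/431) = +1 → QR.
Total quadratic residues among the 4: 2.

2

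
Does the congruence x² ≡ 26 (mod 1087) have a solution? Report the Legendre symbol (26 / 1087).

Euler's criterion: (26/1087) ≡ 26^543 (mod 1087).
26^2 ≡ 676 (mod 1087)
26^4 ≡ 436 (mod 1087)
26^8 ≡ 958 (mod 1087)
26^16 ≡ 336 (mod 1087)
26^32 ≡ 935 (mod 1087)
26^64 ≡ 277 (mod 1087)
26^128 ≡ 639 (mod 1087)
26^256 ≡ 696 (mod 1087)
26^512 ≡ 701 (mod 1087)
26^543 = 26^(512+16+8+4+2+1) ≡ 1086 (mod 1087).
Result is 1086 ≡ −1, so (26/1087) = −1.

-1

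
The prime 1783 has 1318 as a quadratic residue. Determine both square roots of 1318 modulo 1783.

Since 1783 ≡ 3 (mod 4), a square root of 1318 is 1318^((1783+1)/4) = 1318^446 mod 1783.
Repeated squaring: 1318^2≡482, 1318^4≡534, 1318^8≡1659, 1318^16≡1112, 1318^32≡925, 1318^64≡1568, 1318^128≡1650, 1318^256≡1642 (mod 1783).
1318^446 = 1318^(256+128+32+16+8+4+2) ≡ 428 (mod 1783).
Check: 428² = 183184 ≡ 1318 (mod 1783). The two roots are 428 and 1355.

428, 1355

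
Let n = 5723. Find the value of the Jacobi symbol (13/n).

1

Reciprocity: 13 ≡ 1 and 5723 ≡ 3 (mod 4), so (13/5723) = +(5723/13).
Reduce top mod 13: now compute (3/13).
Reciprocity: 3 ≡ 3 and 13 ≡ 1 (mod 4), so (3/13) = +(13/3).
Reduce top mod 3: now compute (1/3).
Reached (1/3) = 1. Collecting the sign flips along the way, the symbol is +1.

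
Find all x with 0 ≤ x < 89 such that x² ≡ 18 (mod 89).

14, 75

89 ≡ 1 (mod 4), so we find a root by search.
Trying successive values, 14² = 196 ≡ 18 (mod 89). The other root is 89 − 14 = 75.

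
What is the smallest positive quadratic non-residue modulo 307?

(2/307) = −1, so 2 is the smallest positive non-residue mod 307.

2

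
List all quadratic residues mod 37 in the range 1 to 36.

1,3,4,7,9,10,11,12,16,21,25,26,27,28,30,33,34,36

Square k = 1,…,18 (k and 37−k give the same square):
1²=1, 2²=4, 3²=9, 4²=16, 5²=25, 6²=36, 7²≡12, 8²≡27, 9²≡7, 10²≡26, 11²≡10, 12²≡33, 13²≡21, 14²≡11, 15²≡3, 16²≡34, 17²≡30, 18²≡28 (mod 37).
So the quadratic residues mod 37 are {1, 3, 4, 7, 9, 10, 11, 12, 16, 21, 25, 26, 27, 28, 30, 33, 34, 36}.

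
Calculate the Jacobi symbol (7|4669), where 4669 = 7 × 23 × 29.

Reciprocity: 7 ≡ 3 and 4669 ≡ 1 (mod 4), so (7/4669) = +(4669/7).
Reduce top mod 7: now compute (0/7).
Top reduces to 0: gcd > 1, so the symbol is 0.

0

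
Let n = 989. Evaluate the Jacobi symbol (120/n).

Pull out 2^3: since 989 ≡ 5 (mod 8), (2/989) = -1, so (2/989)^3 = -1.
Reciprocity: 15 ≡ 3 and 989 ≡ 1 (mod 4), so (15/989) = +(989/15).
Reduce top mod 15: now compute (14/15).
Pull out 2: since 15 ≡ 7 (mod 8), (2/15) = +1.
Reciprocity: 7 ≡ 3 and 15 ≡ 3 (mod 4), so (7/15) = −(15/7).
Reduce top mod 7: now compute (1/7).
Reached (1/7) = 1. Collecting the sign flips along the way, the symbol is +1.

1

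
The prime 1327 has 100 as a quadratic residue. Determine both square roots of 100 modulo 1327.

Since 1327 ≡ 3 (mod 4), a square root of 100 is 100^((1327+1)/4) = 100^332 mod 1327.
Repeated squaring: 100^2≡711, 100^4≡1261, 100^8≡375, 100^16≡1290, 100^32≡42, 100^64≡437, 100^128≡1208, 100^256≡891 (mod 1327).
100^332 = 100^(256+64+8+4) ≡ 1317 (mod 1327).
Check: 1317² = 1734489 ≡ 100 (mod 1327). The two roots are 10 and 1317.

10, 1317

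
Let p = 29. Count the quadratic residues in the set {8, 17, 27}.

(8/29) = -1 → non-residue.
(17/29) = -1 → non-residue.
(27/29) = -1 → non-residue.
Total quadratic residues among the 3: 0.

0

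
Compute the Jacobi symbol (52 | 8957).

Pull out 2^2: since 8957 ≡ 5 (mod 8), (2/8957) = -1, so (2/8957)^2 = +1.
Reciprocity: 13 ≡ 1 and 8957 ≡ 1 (mod 4), so (13/8957) = +(8957/13).
Reduce top mod 13: now compute (0/13).
Top reduces to 0: gcd > 1, so the symbol is 0.

0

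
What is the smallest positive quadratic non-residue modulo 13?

2

(2/13) = −1, so 2 is the smallest positive non-residue mod 13.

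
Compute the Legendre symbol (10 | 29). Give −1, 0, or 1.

-1

Pull out 2: since 29 ≡ 5 (mod 8), (2/29) = -1.
Reciprocity: 5 ≡ 1 and 29 ≡ 1 (mod 4), so (5/29) = +(29/5).
Reduce top mod 5: now compute (4/5).
Pull out 2^2: since 5 ≡ 5 (mod 8), (2/5) = -1, so (2/5)^2 = +1.
Reached (1/5) = 1. Collecting the sign flips along the way, the symbol is -1.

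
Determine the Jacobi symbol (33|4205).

-1

Reciprocity: 33 ≡ 1 and 4205 ≡ 1 (mod 4), so (33/4205) = +(4205/33).
Reduce top mod 33: now compute (14/33).
Pull out 2: since 33 ≡ 1 (mod 8), (2/33) = +1.
Reciprocity: 7 ≡ 3 and 33 ≡ 1 (mod 4), so (7/33) = +(33/7).
Reduce top mod 7: now compute (5/7).
Reciprocity: 5 ≡ 1 and 7 ≡ 3 (mod 4), so (5/7) = +(7/5).
Reduce top mod 5: now compute (2/5).
Pull out 2: since 5 ≡ 5 (mod 8), (2/5) = -1.
Reached (1/5) = 1. Collecting the sign flips along the way, the symbol is -1.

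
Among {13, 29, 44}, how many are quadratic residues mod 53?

(13/53) = +1 → QR.
(29/53) = +1 → QR.
(44/53) = +1 → QR.
Total quadratic residues among the 3: 3.

3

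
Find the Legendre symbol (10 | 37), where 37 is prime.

Pull out 2: since 37 ≡ 5 (mod 8), (2/37) = -1.
Reciprocity: 5 ≡ 1 and 37 ≡ 1 (mod 4), so (5/37) = +(37/5).
Reduce top mod 5: now compute (2/5).
Pull out 2: since 5 ≡ 5 (mod 8), (2/5) = -1.
Reached (1/5) = 1. Collecting the sign flips along the way, the symbol is +1.

1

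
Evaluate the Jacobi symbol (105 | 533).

1

Reciprocity: 105 ≡ 1 and 533 ≡ 1 (mod 4), so (105/533) = +(533/105).
Reduce top mod 105: now compute (8/105).
Pull out 2^3: since 105 ≡ 1 (mod 8), (2/105) = +1, so (2/105)^3 = +1.
Reached (1/105) = 1. Collecting the sign flips along the way, the symbol is +1.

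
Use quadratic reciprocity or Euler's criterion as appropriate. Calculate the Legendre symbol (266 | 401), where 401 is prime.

Pull out 2: since 401 ≡ 1 (mod 8), (2/401) = +1.
Reciprocity: 133 ≡ 1 and 401 ≡ 1 (mod 4), so (133/401) = +(401/133).
Reduce top mod 133: now compute (2/133).
Pull out 2: since 133 ≡ 5 (mod 8), (2/133) = -1.
Reached (1/133) = 1. Collecting the sign flips along the way, the symbol is -1.

-1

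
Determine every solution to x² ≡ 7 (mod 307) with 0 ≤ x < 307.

Since 307 ≡ 3 (mod 4), a square root of 7 is 7^((307+1)/4) = 7^77 mod 307.
Repeated squaring: 7^2≡49, 7^4≡252, 7^8≡262, 7^16≡183, 7^32≡26, 7^64≡62 (mod 307).
7^77 = 7^(64+8+4+1) ≡ 264 (mod 307).
Check: 264² = 69696 ≡ 7 (mod 307). The two roots are 43 and 264.

43, 264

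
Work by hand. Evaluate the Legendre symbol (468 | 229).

-1

First reduce: 468 ≡ 10 (mod 229).
Pull out 2: since 229 ≡ 5 (mod 8), (2/229) = -1.
Reciprocity: 5 ≡ 1 and 229 ≡ 1 (mod 4), so (5/229) = +(229/5).
Reduce top mod 5: now compute (4/5).
Pull out 2^2: since 5 ≡ 5 (mod 8), (2/5) = -1, so (2/5)^2 = +1.
Reached (1/5) = 1. Collecting the sign flips along the way, the symbol is -1.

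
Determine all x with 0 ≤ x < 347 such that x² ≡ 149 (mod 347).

146, 201

Since 347 ≡ 3 (mod 4), a square root of 149 is 149^((347+1)/4) = 149^87 mod 347.
Repeated squaring: 149^2≡340, 149^4≡49, 149^8≡319, 149^16≡90, 149^32≡119, 149^64≡281 (mod 347).
149^87 = 149^(64+16+4+2+1) ≡ 201 (mod 347).
Check: 201² = 40401 ≡ 149 (mod 347). The two roots are 146 and 201.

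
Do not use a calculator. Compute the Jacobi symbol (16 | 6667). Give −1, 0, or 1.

1

Pull out 2^4: since 6667 ≡ 3 (mod 8), (2/6667) = -1, so (2/6667)^4 = +1.
Reached (1/6667) = 1. Collecting the sign flips along the way, the symbol is +1.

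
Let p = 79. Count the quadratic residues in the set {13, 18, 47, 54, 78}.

2

(13/79) = +1 → QR.
(18/79) = +1 → QR.
(47/79) = -1 → non-residue.
(54/79) = -1 → non-residue.
(78/79) = -1 → non-residue.
Total quadratic residues among the 5: 2.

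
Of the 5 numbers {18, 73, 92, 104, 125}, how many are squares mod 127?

(18/127) = +1 → QR.
(73/127) = +1 → QR.
(92/127) = -1 → non-residue.
(104/127) = +1 → QR.
(125/127) = -1 → non-residue.
Total quadratic residues among the 5: 3.

3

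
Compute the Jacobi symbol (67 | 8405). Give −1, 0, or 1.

Reciprocity: 67 ≡ 3 and 8405 ≡ 1 (mod 4), so (67/8405) = +(8405/67).
Reduce top mod 67: now compute (30/67).
Pull out 2: since 67 ≡ 3 (mod 8), (2/67) = -1.
Reciprocity: 15 ≡ 3 and 67 ≡ 3 (mod 4), so (15/67) = −(67/15).
Reduce top mod 15: now compute (7/15).
Reciprocity: 7 ≡ 3 and 15 ≡ 3 (mod 4), so (7/15) = −(15/7).
Reduce top mod 7: now compute (1/7).
Reached (1/7) = 1. Collecting the sign flips along the way, the symbol is -1.

-1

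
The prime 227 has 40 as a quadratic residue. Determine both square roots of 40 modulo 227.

99, 128

Since 227 ≡ 3 (mod 4), a square root of 40 is 40^((227+1)/4) = 40^57 mod 227.
Repeated squaring: 40^2≡11, 40^4≡121, 40^8≡113, 40^16≡57, 40^32≡71 (mod 227).
40^57 = 40^(32+16+8+1) ≡ 99 (mod 227).
Check: 99² = 9801 ≡ 40 (mod 227). The two roots are 99 and 128.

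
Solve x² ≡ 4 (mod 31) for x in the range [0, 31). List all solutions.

Since 31 ≡ 3 (mod 4), a square root of 4 is 4^((31+1)/4) = 4^8 mod 31.
Repeated squaring: 4^2≡16, 4^4≡8, 4^8≡2 (mod 31).
4^8 = 4^(8) ≡ 2 (mod 31).
Check: 2² = 4 ≡ 4 (mod 31). The two roots are 2 and 29.

2, 29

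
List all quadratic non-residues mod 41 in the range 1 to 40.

3 6 7 11 12 13 14 15 17 19 22 24 26 27 28 29 30 34 35 38

Square k = 1,…,20 (k and 41−k give the same square):
1²=1, 2²=4, 3²=9, 4²=16, 5²=25, 6²=36, 7²≡8, 8²≡23, 9²≡40, 10²≡18, 11²≡39, 12²≡21, 13²≡5, 14²≡32, 15²≡20, 16²≡10, 17²≡2, 18²≡37, 19²≡33, 20²≡31 (mod 41).
The residues are {1, 2, 4, 5, 8, 9, 10, 16, 18, 20, 21, 23, 25, 31, 32, 33, 36, 37, 39, 40}; the non-residues are the remaining 20 nonzero classes.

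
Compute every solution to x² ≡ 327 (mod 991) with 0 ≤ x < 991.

320, 671

Since 991 ≡ 3 (mod 4), a square root of 327 is 327^((991+1)/4) = 327^248 mod 991.
Repeated squaring: 327^2≡892, 327^4≡882, 327^8≡980, 327^16≡121, 327^32≡767, 327^64≡626, 327^128≡431 (mod 991).
327^248 = 327^(128+64+32+16+8) ≡ 320 (mod 991).
Check: 320² = 102400 ≡ 327 (mod 991). The two roots are 320 and 671.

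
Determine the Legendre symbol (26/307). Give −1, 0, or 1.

1

Pull out 2: since 307 ≡ 3 (mod 8), (2/307) = -1.
Reciprocity: 13 ≡ 1 and 307 ≡ 3 (mod 4), so (13/307) = +(307/13).
Reduce top mod 13: now compute (8/13).
Pull out 2^3: since 13 ≡ 5 (mod 8), (2/13) = -1, so (2/13)^3 = -1.
Reached (1/13) = 1. Collecting the sign flips along the way, the symbol is +1.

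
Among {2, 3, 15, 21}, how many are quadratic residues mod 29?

(2/29) = -1 → non-residue.
(3/29) = -1 → non-residue.
(15/29) = -1 → non-residue.
(21/29) = -1 → non-residue.
Total quadratic residues among the 4: 0.

0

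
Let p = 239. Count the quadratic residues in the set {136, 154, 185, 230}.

(136/239) = +1 → QR.
(154/239) = -1 → non-residue.
(185/239) = -1 → non-residue.
(230/239) = -1 → non-residue.
Total quadratic residues among the 4: 1.

1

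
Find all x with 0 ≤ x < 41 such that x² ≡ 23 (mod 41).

8, 33

41 ≡ 1 (mod 4), so we find a root by search.
Trying successive values, 8² = 64 ≡ 23 (mod 41). The other root is 41 − 8 = 33.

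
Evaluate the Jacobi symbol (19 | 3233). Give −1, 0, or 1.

-1

Reciprocity: 19 ≡ 3 and 3233 ≡ 1 (mod 4), so (19/3233) = +(3233/19).
Reduce top mod 19: now compute (3/19).
Reciprocity: 3 ≡ 3 and 19 ≡ 3 (mod 4), so (3/19) = −(19/3).
Reduce top mod 3: now compute (1/3).
Reached (1/3) = 1. Collecting the sign flips along the way, the symbol is -1.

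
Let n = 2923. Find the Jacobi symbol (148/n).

0

Pull out 2^2: since 2923 ≡ 3 (mod 8), (2/2923) = -1, so (2/2923)^2 = +1.
Reciprocity: 37 ≡ 1 and 2923 ≡ 3 (mod 4), so (37/2923) = +(2923/37).
Reduce top mod 37: now compute (0/37).
Top reduces to 0: gcd > 1, so the symbol is 0.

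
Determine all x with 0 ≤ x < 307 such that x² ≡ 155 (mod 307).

Since 307 ≡ 3 (mod 4), a square root of 155 is 155^((307+1)/4) = 155^77 mod 307.
Repeated squaring: 155^2≡79, 155^4≡101, 155^8≡70, 155^16≡295, 155^32≡144, 155^64≡167 (mod 307).
155^77 = 155^(64+8+4+1) ≡ 259 (mod 307).
Check: 259² = 67081 ≡ 155 (mod 307). The two roots are 48 and 259.

48, 259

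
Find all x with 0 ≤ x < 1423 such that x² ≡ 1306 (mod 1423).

630, 793

Since 1423 ≡ 3 (mod 4), a square root of 1306 is 1306^((1423+1)/4) = 1306^356 mod 1423.
Repeated squaring: 1306^2≡882, 1306^4≡966, 1306^8≡1091, 1306^16≡653, 1306^32≡932, 1306^64≡594, 1306^128≡1355, 1306^256≡355 (mod 1423).
1306^356 = 1306^(256+64+32+4) ≡ 630 (mod 1423).
Check: 630² = 396900 ≡ 1306 (mod 1423). The two roots are 630 and 793.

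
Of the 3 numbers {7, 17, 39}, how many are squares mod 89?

(7/89) = -1 → non-residue.
(17/89) = +1 → QR.
(39/89) = +1 → QR.
Total quadratic residues among the 3: 2.

2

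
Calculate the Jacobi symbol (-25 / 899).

-1

First reduce: -25 ≡ 874 (mod 899).
Pull out 2: since 899 ≡ 3 (mod 8), (2/899) = -1.
Reciprocity: 437 ≡ 1 and 899 ≡ 3 (mod 4), so (437/899) = +(899/437).
Reduce top mod 437: now compute (25/437).
Reciprocity: 25 ≡ 1 and 437 ≡ 1 (mod 4), so (25/437) = +(437/25).
Reduce top mod 25: now compute (12/25).
Pull out 2^2: since 25 ≡ 1 (mod 8), (2/25) = +1, so (2/25)^2 = +1.
Reciprocity: 3 ≡ 3 and 25 ≡ 1 (mod 4), so (3/25) = +(25/3).
Reduce top mod 3: now compute (1/3).
Reached (1/3) = 1. Collecting the sign flips along the way, the symbol is -1.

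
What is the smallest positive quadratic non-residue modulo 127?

3

(2/127) = +1, so 2 is a residue.
(3/127) = −1, so 3 is the smallest positive non-residue mod 127.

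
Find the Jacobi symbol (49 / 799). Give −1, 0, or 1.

Reciprocity: 49 ≡ 1 and 799 ≡ 3 (mod 4), so (49/799) = +(799/49).
Reduce top mod 49: now compute (15/49).
Reciprocity: 15 ≡ 3 and 49 ≡ 1 (mod 4), so (15/49) = +(49/15).
Reduce top mod 15: now compute (4/15).
Pull out 2^2: since 15 ≡ 7 (mod 8), (2/15) = +1, so (2/15)^2 = +1.
Reached (1/15) = 1. Collecting the sign flips along the way, the symbol is +1.

1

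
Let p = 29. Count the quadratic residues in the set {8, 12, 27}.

(8/29) = -1 → non-residue.
(12/29) = -1 → non-residue.
(27/29) = -1 → non-residue.
Total quadratic residues among the 3: 0.

0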